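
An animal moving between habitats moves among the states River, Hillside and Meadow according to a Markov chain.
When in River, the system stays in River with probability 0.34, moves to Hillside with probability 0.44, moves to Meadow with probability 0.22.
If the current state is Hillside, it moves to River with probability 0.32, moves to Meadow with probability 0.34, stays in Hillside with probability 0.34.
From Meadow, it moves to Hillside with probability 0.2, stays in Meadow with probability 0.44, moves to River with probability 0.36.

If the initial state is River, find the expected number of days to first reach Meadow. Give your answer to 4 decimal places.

Let t(s) be the expected number of days to first reach Meadow from state s, with t(Meadow) = 0. Conditioning on the first day:
t(River) = 1 + 0.34·t(River) + 0.44·t(Hillside)
t(Hillside) = 1 + 0.32·t(River) + 0.34·t(Hillside)
Solving: t(River) = 3.7313, t(Hillside) = 3.3243.
Expected days from River to Meadow: 3.7313.

3.7313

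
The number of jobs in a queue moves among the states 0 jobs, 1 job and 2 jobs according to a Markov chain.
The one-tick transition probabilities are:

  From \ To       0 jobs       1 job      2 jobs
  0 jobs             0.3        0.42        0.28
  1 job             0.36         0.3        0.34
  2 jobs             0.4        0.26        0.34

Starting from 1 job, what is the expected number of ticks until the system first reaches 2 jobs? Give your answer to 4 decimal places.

Let t(s) be the expected number of ticks to first reach 2 jobs from state s, with t(2 jobs) = 0. Conditioning on the first tick:
t(0 jobs) = 1 + 0.3·t(0 jobs) + 0.42·t(1 job)
t(1 job) = 1 + 0.36·t(0 jobs) + 0.3·t(1 job)
Solving: t(0 jobs) = 3.3058, t(1 job) = 3.1287.
Expected ticks from 1 job to 2 jobs: 3.1287.

3.1287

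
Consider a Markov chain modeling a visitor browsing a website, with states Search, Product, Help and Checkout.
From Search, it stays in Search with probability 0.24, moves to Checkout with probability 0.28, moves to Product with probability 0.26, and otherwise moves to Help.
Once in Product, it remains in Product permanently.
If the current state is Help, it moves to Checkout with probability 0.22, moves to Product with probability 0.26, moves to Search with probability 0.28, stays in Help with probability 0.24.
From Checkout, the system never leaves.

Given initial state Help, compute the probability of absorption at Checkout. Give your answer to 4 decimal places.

0.4760

Let h(s) be the probability of absorption at Checkout starting from transient state s. Then h(Checkout) = 1 and h(Product) = 0. By first-step analysis:
h(Search) = 0.24·h(Search) + 0.26·0 + 0.22·h(Help) + 0.28·1
h(Help) = 0.28·h(Search) + 0.26·0 + 0.24·h(Help) + 0.22·1
Solving: h(Search) = 0.5062, h(Help) = 0.4760.
Starting from Help, the probability is 0.4760.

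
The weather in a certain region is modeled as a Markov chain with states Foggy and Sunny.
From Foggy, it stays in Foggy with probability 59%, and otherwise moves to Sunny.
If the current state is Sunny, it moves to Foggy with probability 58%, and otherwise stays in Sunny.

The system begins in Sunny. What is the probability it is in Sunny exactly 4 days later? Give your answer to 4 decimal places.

0.4141

Propagate the distribution vector 4 days from Sunny.
After 0 days: (0.0000, 1.0000)
After 1 day: (0.5800, 0.4200)
After 2 days: (0.5858, 0.4142)
After 3 days: (0.5859, 0.4141)
After 4 days: (0.5859, 0.4141)
P(in Sunny after 4 days) = 0.4141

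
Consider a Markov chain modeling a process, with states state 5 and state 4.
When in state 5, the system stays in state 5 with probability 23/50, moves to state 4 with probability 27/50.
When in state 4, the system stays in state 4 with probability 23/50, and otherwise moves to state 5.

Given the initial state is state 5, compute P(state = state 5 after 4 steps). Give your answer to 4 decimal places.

0.5000

Propagate the distribution vector 4 steps from state 5.
After 0 steps: (1.0000, 0.0000)
After 1 step: (0.4600, 0.5400)
After 2 steps: (0.5032, 0.4968)
After 3 steps: (0.4997, 0.5003)
After 4 steps: (0.5000, 0.5000)
P(in state 5 after 4 steps) = 0.5000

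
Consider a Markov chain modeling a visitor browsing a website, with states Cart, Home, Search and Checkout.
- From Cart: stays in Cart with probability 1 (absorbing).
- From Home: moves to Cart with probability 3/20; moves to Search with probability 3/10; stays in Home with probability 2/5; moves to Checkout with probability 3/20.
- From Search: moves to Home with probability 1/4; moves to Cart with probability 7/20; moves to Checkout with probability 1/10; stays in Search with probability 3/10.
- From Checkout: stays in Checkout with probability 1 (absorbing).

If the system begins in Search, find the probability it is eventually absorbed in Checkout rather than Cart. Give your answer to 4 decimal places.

0.2826

Let h(s) be the probability of absorption at Checkout starting from transient state s. Then h(Checkout) = 1 and h(Cart) = 0. By first-step analysis:
h(Home) = 0.15·0 + 0.4·h(Home) + 0.3·h(Search) + 0.15·1
h(Search) = 0.35·0 + 0.25·h(Home) + 0.3·h(Search) + 0.1·1
Solving: h(Home) = 0.3913, h(Search) = 0.2826.
Starting from Search, the probability is 0.2826.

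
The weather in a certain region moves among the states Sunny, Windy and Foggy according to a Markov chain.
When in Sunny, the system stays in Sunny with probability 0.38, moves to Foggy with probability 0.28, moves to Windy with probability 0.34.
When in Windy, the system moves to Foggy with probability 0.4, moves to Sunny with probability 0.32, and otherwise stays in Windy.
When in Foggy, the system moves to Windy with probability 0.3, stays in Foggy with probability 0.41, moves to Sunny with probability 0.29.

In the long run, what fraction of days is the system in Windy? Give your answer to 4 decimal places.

0.3070

Let the stationary distribution be π with π = πP and π_1 + π_2 + π_3 = 1.
π_1 = 0.38·π_1 + 0.32·π_2 + 0.29·π_3
π_2 = 0.34·π_1 + 0.28·π_2 + 0.3·π_3
Solving with the normalization constraint gives π = (0.3288, 0.3070, 0.3642).
So the stationary probability of Windy is 0.3070.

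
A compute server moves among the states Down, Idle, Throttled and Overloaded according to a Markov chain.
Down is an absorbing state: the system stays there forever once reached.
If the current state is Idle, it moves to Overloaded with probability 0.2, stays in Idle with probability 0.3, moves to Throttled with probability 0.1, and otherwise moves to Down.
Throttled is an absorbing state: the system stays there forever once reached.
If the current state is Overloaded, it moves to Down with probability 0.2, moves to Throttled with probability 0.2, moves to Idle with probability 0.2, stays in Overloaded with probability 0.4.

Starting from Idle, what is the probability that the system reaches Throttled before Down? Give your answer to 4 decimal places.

Let h(s) be the probability of absorption at Throttled starting from transient state s. Then h(Throttled) = 1 and h(Down) = 0. By first-step analysis:
h(Idle) = 0.4·0 + 0.3·h(Idle) + 0.1·1 + 0.2·h(Overloaded)
h(Overloaded) = 0.2·0 + 0.2·h(Idle) + 0.2·1 + 0.4·h(Overloaded)
Solving: h(Idle) = 0.2632, h(Overloaded) = 0.4211.
Starting from Idle, the probability is 0.2632.

0.2632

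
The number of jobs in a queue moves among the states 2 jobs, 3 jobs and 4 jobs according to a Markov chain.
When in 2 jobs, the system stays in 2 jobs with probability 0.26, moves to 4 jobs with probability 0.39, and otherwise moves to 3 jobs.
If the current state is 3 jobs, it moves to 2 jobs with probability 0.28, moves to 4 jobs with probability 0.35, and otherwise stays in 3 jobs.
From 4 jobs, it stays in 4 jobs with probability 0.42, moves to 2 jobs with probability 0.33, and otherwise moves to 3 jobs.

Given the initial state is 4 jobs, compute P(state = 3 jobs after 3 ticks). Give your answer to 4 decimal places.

0.3170

Propagate the distribution vector 3 ticks from 4 jobs.
After 0 ticks: (0.0000, 0.0000, 1.0000)
After 1 tick: (0.3300, 0.2500, 0.4200)
After 2 ticks: (0.2944, 0.3130, 0.3926)
After 3 ticks: (0.2937, 0.3170, 0.3893)
P(in 3 jobs after 3 ticks) = 0.3170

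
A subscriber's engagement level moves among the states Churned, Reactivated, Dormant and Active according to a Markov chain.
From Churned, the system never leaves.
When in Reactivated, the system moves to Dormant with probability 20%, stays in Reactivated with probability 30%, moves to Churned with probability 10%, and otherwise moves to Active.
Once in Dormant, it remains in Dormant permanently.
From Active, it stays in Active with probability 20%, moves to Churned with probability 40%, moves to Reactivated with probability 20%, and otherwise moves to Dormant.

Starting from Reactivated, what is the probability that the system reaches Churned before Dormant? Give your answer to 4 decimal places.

Let h(s) be the probability of absorption at Churned starting from transient state s. Then h(Churned) = 1 and h(Dormant) = 0. By first-step analysis:
h(Reactivated) = 0.1·1 + 0.3·h(Reactivated) + 0.2·0 + 0.4·h(Active)
h(Active) = 0.4·1 + 0.2·h(Reactivated) + 0.2·0 + 0.2·h(Active)
Solving: h(Reactivated) = 0.5000, h(Active) = 0.6250.
Starting from Reactivated, the probability is 0.5000.

0.5000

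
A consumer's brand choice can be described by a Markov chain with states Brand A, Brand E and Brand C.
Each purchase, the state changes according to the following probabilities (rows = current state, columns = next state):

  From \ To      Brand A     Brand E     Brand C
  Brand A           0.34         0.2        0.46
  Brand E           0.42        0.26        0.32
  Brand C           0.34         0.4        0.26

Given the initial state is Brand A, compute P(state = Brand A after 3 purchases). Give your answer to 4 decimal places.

Propagate the distribution vector 3 purchases from Brand A.
After 0 purchases: (1.0000, 0.0000, 0.0000)
After 1 purchase: (0.3400, 0.2000, 0.4600)
After 2 purchases: (0.3560, 0.3040, 0.3400)
After 3 purchases: (0.3643, 0.2862, 0.3494)
P(in Brand A after 3 purchases) = 0.3643

0.3643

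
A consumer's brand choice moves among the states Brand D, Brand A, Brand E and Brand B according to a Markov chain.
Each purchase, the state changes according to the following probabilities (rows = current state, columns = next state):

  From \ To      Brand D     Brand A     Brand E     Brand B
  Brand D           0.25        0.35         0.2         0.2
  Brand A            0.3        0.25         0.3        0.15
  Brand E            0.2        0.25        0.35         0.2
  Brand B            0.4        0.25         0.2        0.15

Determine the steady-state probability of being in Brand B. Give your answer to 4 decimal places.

0.1773

Let the stationary distribution be π with π = πP and π_1 + π_2 + π_3 + π_4 = 1.
π_1 = 0.25·π_1 + 0.3·π_2 + 0.2·π_3 + 0.4·π_4
π_2 = 0.35·π_1 + 0.25·π_2 + 0.25·π_3 + 0.25·π_4
π_3 = 0.2·π_1 + 0.3·π_2 + 0.35·π_3 + 0.2·π_4
Solving with the normalization constraint gives π = (0.2771, 0.2777, 0.2680, 0.1773).
So the stationary probability of Brand B is 0.1773.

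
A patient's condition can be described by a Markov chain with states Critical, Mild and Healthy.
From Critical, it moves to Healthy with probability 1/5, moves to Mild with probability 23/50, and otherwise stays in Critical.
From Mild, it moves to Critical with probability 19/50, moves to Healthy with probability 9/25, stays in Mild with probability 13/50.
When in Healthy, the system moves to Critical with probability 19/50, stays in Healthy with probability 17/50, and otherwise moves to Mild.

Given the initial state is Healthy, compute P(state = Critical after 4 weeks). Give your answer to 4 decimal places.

Propagate the distribution vector 4 weeks from Healthy.
After 0 weeks: (0.0000, 0.0000, 1.0000)
After 1 week: (0.3800, 0.2800, 0.3400)
After 2 weeks: (0.3648, 0.3428, 0.2924)
After 3 weeks: (0.3654, 0.3388, 0.2958)
After 4 weeks: (0.3654, 0.3390, 0.2956)
P(in Critical after 4 weeks) = 0.3654

0.3654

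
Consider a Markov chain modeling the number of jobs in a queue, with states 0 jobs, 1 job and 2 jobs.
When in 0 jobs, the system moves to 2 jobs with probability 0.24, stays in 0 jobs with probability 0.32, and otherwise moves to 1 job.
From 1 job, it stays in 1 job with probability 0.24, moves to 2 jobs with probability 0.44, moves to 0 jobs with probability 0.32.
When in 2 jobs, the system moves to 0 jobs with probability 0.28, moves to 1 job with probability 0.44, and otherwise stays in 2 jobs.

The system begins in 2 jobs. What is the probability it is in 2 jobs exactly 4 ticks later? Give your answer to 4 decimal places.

Propagate the distribution vector 4 ticks from 2 jobs.
After 0 ticks: (0.0000, 0.0000, 1.0000)
After 1 tick: (0.2800, 0.4400, 0.2800)
After 2 ticks: (0.3088, 0.3520, 0.3392)
After 3 ticks: (0.3064, 0.3696, 0.3240)
After 4 ticks: (0.3070, 0.3661, 0.3269)
P(in 2 jobs after 4 ticks) = 0.3269

0.3269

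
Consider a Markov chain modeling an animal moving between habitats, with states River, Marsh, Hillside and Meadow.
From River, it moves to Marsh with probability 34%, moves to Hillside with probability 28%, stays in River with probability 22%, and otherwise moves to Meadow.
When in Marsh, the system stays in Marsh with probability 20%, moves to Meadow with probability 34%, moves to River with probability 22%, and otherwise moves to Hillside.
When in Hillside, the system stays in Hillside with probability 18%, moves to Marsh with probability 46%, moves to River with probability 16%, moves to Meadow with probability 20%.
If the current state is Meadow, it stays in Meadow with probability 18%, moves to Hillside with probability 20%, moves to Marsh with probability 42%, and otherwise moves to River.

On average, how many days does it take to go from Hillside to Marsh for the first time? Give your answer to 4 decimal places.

Let t(s) be the expected number of days to first reach Marsh from state s, with t(Marsh) = 0. Conditioning on the first day:
t(River) = 1 + 0.22·t(River) + 0.28·t(Hillside) + 0.16·t(Meadow)
t(Hillside) = 1 + 0.16·t(River) + 0.18·t(Hillside) + 0.2·t(Meadow)
t(Meadow) = 1 + 0.2·t(River) + 0.2·t(Hillside) + 0.18·t(Meadow)
Solving: t(River) = 2.6117, t(Hillside) = 2.3199, t(Meadow) = 2.4224.
Expected days from Hillside to Marsh: 2.3199.

2.3199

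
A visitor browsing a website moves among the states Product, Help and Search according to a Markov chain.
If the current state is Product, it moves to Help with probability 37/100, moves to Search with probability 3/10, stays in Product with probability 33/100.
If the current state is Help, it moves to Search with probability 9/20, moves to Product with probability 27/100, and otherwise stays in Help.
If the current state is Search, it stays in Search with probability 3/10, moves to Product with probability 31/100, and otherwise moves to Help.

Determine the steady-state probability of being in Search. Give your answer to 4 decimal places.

0.3519

Let the stationary distribution be π with π = πP and π_1 + π_2 + π_3 = 1.
π_1 = 0.33·π_1 + 0.27·π_2 + 0.31·π_3
π_2 = 0.37·π_1 + 0.28·π_2 + 0.39·π_3
Solving with the normalization constraint gives π = (0.3022, 0.3459, 0.3519).
So the stationary probability of Search is 0.3519.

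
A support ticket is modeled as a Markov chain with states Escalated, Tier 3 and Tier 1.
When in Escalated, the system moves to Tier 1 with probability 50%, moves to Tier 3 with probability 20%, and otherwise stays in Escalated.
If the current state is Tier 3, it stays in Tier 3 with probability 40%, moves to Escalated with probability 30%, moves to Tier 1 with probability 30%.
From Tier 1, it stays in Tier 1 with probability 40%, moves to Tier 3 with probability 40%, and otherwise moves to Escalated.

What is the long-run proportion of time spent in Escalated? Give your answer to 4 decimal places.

Let the stationary distribution be π with π = πP and π_1 + π_2 + π_3 = 1.
π_1 = 0.3·π_1 + 0.3·π_2 + 0.2·π_3
π_2 = 0.2·π_1 + 0.4·π_2 + 0.4·π_3
Solving with the normalization constraint gives π = (0.2609, 0.3478, 0.3913).
So the stationary probability of Escalated is 0.2609.

0.2609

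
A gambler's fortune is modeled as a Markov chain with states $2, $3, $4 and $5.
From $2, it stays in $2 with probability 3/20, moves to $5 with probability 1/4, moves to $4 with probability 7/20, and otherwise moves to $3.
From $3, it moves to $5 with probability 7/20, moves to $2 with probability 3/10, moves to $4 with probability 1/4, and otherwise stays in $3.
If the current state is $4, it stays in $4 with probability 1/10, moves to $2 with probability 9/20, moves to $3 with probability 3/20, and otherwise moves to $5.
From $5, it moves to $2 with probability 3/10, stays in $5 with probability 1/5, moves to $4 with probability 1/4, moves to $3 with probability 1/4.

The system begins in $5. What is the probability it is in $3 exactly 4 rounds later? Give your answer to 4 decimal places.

0.1961

Propagate the distribution vector 4 rounds from $5.
After 0 rounds: (0.0000, 0.0000, 0.0000, 1.0000)
After 1 round: (0.3000, 0.2500, 0.2500, 0.2000)
After 2 rounds: (0.2925, 0.1875, 0.2425, 0.2775)
After 3 rounds: (0.2925, 0.1976, 0.2429, 0.2670)
After 4 rounds: (0.2926, 0.1961, 0.2428, 0.2686)
P(in $3 after 4 rounds) = 0.1961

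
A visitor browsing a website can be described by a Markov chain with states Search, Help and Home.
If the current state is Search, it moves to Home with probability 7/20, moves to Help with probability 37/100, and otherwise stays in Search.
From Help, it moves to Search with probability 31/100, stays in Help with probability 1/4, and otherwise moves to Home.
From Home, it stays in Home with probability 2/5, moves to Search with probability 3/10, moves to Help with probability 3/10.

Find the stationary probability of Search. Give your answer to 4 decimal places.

0.2971

Let the stationary distribution be π with π = πP and π_1 + π_2 + π_3 = 1.
π_1 = 0.28·π_1 + 0.31·π_2 + 0.3·π_3
π_2 = 0.37·π_1 + 0.25·π_2 + 0.3·π_3
Solving with the normalization constraint gives π = (0.2971, 0.3055, 0.3974).
So the stationary probability of Search is 0.2971.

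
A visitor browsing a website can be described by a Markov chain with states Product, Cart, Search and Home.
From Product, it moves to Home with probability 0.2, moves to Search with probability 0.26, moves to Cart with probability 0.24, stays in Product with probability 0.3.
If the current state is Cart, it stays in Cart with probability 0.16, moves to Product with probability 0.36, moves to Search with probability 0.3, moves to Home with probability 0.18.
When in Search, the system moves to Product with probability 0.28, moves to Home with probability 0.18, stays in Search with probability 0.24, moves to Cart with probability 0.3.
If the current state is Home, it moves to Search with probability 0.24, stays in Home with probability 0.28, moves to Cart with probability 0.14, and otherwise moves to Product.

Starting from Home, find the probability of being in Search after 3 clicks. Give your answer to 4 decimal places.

Propagate the distribution vector 3 clicks from Home.
After 0 clicks: (0.0000, 0.0000, 0.0000, 1.0000)
After 1 click: (0.3400, 0.1400, 0.2400, 0.2800)
After 2 clicks: (0.3148, 0.2152, 0.2552, 0.2148)
After 3 clicks: (0.3164, 0.2166, 0.2592, 0.2078)
P(in Search after 3 clicks) = 0.2592

0.2592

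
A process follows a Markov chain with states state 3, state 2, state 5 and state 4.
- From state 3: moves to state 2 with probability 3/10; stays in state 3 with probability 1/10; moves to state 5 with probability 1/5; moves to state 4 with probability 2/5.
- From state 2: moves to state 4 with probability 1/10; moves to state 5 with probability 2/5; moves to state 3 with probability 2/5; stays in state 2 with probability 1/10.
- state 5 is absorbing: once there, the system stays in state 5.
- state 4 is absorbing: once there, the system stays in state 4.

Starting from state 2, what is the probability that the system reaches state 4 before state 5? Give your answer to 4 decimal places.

0.3623

Let h(s) be the probability of absorption at state 4 starting from transient state s. Then h(state 4) = 1 and h(state 5) = 0. By first-step analysis:
h(state 3) = 0.1·h(state 3) + 0.3·h(state 2) + 0.2·0 + 0.4·1
h(state 2) = 0.4·h(state 3) + 0.1·h(state 2) + 0.4·0 + 0.1·1
Solving: h(state 3) = 0.5652, h(state 2) = 0.3623.
Starting from state 2, the probability is 0.3623.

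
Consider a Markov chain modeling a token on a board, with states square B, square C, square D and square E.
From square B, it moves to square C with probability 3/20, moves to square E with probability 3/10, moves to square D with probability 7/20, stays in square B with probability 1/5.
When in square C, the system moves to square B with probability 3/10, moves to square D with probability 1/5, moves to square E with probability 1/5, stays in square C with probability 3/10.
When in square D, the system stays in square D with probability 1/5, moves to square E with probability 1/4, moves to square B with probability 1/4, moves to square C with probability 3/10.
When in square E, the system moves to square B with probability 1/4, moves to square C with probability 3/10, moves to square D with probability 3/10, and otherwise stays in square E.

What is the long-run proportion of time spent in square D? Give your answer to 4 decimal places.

Let the stationary distribution be π with π = πP and π_1 + π_2 + π_3 + π_4 = 1.
π_1 = 0.2·π_1 + 0.3·π_2 + 0.25·π_3 + 0.25·π_4
π_2 = 0.15·π_1 + 0.3·π_2 + 0.3·π_3 + 0.3·π_4
π_3 = 0.35·π_1 + 0.2·π_2 + 0.2·π_3 + 0.3·π_4
Solving with the normalization constraint gives π = (0.2506, 0.2624, 0.2603, 0.2267).
So the stationary probability of square D is 0.2603.

0.2603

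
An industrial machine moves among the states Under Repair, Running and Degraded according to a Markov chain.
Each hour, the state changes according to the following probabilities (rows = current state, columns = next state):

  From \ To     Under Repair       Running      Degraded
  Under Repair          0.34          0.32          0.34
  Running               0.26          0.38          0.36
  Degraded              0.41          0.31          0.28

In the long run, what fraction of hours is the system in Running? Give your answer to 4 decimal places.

Let the stationary distribution be π with π = πP and π_1 + π_2 + π_3 = 1.
π_1 = 0.34·π_1 + 0.26·π_2 + 0.41·π_3
π_2 = 0.32·π_1 + 0.38·π_2 + 0.31·π_3
Solving with the normalization constraint gives π = (0.3359, 0.3369, 0.3271).
So the stationary probability of Running is 0.3369.

0.3369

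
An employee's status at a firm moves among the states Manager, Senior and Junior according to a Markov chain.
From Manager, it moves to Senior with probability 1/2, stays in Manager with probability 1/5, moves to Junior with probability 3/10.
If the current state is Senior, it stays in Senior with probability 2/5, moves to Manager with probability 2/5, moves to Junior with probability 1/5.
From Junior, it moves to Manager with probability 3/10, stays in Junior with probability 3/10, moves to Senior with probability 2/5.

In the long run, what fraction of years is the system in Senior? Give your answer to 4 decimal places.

Let the stationary distribution be π with π = πP and π_1 + π_2 + π_3 = 1.
π_1 = 0.2·π_1 + 0.4·π_2 + 0.3·π_3
π_2 = 0.5·π_1 + 0.4·π_2 + 0.4·π_3
Solving with the normalization constraint gives π = (0.3119, 0.4312, 0.2569).
So the stationary probability of Senior is 0.4312.

0.4312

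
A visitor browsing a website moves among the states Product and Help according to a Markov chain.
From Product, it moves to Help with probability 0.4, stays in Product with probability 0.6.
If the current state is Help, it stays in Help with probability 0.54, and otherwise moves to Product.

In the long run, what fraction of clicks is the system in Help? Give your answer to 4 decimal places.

0.4651

Let the stationary distribution be π with π = πP and π_1 + π_2 = 1.
π_1 = 0.6·π_1 + 0.46·π_2
Solving with the normalization constraint gives π = (0.5349, 0.4651).
So the stationary probability of Help is 0.4651.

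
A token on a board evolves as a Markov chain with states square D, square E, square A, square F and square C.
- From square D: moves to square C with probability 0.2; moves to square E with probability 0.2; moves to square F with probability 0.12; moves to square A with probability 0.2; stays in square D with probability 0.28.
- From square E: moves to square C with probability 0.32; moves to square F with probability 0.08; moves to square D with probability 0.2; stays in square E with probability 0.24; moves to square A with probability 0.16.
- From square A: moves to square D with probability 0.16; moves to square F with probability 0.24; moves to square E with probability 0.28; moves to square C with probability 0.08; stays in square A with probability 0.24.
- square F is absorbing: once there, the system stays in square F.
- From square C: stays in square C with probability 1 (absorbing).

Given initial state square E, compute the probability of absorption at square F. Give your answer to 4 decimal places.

0.3192

Let h(s) be the probability of absorption at square F starting from transient state s. Then h(square F) = 1 and h(square C) = 0. By first-step analysis:
h(square D) = 0.28·h(square D) + 0.2·h(square E) + 0.2·h(square A) + 0.12·1 + 0.2·0
h(square E) = 0.2·h(square D) + 0.24·h(square E) + 0.16·h(square A) + 0.08·1 + 0.32·0
h(square A) = 0.16·h(square D) + 0.28·h(square E) + 0.24·h(square A) + 0.24·1 + 0.08·0
Solving: h(square D) = 0.3991, h(square E) = 0.3192, h(square A) = 0.5174.
Starting from square E, the probability is 0.3192.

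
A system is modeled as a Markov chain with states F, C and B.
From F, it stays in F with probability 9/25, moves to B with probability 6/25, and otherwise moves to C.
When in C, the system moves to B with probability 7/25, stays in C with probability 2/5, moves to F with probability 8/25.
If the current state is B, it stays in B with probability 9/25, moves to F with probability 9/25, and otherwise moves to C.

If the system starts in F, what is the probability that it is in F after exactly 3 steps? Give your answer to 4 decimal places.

0.3452

Propagate the distribution vector 3 steps from F.
After 0 steps: (1.0000, 0.0000, 0.0000)
After 1 step: (0.3600, 0.4000, 0.2400)
After 2 steps: (0.3440, 0.3712, 0.2848)
After 3 steps: (0.3452, 0.3658, 0.2890)
P(in F after 3 steps) = 0.3452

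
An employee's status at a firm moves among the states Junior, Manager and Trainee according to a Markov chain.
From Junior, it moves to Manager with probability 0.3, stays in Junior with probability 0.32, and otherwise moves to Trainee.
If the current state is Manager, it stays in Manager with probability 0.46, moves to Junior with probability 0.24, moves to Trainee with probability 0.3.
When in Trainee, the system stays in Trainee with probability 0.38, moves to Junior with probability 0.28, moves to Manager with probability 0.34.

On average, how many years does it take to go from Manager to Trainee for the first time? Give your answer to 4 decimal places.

Let t(s) be the expected number of years to first reach Trainee from state s, with t(Trainee) = 0. Conditioning on the first year:
t(Junior) = 1 + 0.32·t(Junior) + 0.3·t(Manager)
t(Manager) = 1 + 0.24·t(Junior) + 0.46·t(Manager)
Solving: t(Junior) = 2.8455, t(Manager) = 3.1165.
Expected years from Manager to Trainee: 3.1165.

3.1165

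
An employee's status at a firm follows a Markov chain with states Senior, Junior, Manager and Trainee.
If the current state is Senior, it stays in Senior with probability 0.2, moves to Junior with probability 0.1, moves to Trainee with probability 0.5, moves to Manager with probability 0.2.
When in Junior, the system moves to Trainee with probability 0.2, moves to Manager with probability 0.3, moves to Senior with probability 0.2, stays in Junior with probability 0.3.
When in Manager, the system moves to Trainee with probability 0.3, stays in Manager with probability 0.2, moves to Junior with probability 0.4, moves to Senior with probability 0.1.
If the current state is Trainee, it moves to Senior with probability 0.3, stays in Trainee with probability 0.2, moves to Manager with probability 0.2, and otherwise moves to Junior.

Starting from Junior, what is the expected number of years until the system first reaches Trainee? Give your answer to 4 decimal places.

Let t(s) be the expected number of years to first reach Trainee from state s, with t(Trainee) = 0. Conditioning on the first year:
t(Senior) = 1 + 0.2·t(Senior) + 0.1·t(Junior) + 0.2·t(Manager)
t(Junior) = 1 + 0.2·t(Senior) + 0.3·t(Junior) + 0.3·t(Manager)
t(Manager) = 1 + 0.1·t(Senior) + 0.4·t(Junior) + 0.2·t(Manager)
Solving: t(Senior) = 2.5413, t(Junior) = 3.5974, t(Manager) = 3.3663.
Expected years from Junior to Trainee: 3.5974.

3.5974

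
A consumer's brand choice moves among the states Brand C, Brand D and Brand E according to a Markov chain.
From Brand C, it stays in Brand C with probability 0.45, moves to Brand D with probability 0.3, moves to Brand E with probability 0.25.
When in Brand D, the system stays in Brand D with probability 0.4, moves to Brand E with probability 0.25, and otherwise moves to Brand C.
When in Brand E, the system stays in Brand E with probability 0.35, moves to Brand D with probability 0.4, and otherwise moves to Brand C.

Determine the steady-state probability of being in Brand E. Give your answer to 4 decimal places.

0.2778

Let the stationary distribution be π with π = πP and π_1 + π_2 + π_3 = 1.
π_1 = 0.45·π_1 + 0.35·π_2 + 0.25·π_3
π_2 = 0.3·π_1 + 0.4·π_2 + 0.4·π_3
Solving with the normalization constraint gives π = (0.3580, 0.3642, 0.2778).
So the stationary probability of Brand E is 0.2778.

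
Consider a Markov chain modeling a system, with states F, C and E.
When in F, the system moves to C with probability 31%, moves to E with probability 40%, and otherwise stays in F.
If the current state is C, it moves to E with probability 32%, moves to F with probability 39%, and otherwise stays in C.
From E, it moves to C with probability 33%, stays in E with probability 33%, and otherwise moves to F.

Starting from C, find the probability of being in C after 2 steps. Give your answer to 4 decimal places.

Sum over the intermediate state after 1 step:
P = P(C→F)·P(F→C) + P(C→C)·P(C→C) + P(C→E)·P(E→C)
  = 0.39×0.31 + 0.29×0.29 + 0.32×0.33
  = 0.1209 + 0.0841 + 0.1056 = 0.3106

0.3106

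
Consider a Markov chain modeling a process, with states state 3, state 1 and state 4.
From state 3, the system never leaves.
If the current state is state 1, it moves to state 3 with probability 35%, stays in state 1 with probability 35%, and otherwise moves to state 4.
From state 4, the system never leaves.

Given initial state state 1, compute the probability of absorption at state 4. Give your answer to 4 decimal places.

Let h(s) be the probability of absorption at state 4 starting from transient state s. Then h(state 4) = 1 and h(state 3) = 0. By first-step analysis:
h(state 1) = 0.35·0 + 0.35·h(state 1) + 0.3·1
Solving: h(state 1) = 0.4615.
Starting from state 1, the probability is 0.4615.

0.4615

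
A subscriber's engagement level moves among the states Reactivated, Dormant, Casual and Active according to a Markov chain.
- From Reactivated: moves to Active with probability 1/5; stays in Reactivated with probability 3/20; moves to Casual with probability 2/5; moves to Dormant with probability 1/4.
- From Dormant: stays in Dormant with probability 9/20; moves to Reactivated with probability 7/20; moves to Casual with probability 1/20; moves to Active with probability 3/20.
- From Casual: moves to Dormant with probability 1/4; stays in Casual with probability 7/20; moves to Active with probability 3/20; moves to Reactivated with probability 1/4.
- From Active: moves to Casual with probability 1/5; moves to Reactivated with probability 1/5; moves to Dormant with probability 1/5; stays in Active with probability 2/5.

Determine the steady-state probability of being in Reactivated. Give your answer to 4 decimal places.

0.2446

Let the stationary distribution be π with π = πP and π_1 + π_2 + π_3 + π_4 = 1.
π_1 = 0.15·π_1 + 0.35·π_2 + 0.25·π_3 + 0.2·π_4
π_2 = 0.25·π_1 + 0.45·π_2 + 0.25·π_3 + 0.2·π_4
π_3 = 0.4·π_1 + 0.05·π_2 + 0.35·π_3 + 0.2·π_4
Solving with the normalization constraint gives π = (0.2446, 0.2990, 0.2401, 0.2163).
So the stationary probability of Reactivated is 0.2446.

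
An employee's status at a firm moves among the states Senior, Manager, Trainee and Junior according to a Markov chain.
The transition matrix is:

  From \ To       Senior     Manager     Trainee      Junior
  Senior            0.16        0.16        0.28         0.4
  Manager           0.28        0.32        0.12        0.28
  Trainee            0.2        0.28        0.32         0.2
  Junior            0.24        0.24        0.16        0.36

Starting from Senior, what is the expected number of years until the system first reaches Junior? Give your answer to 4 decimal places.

3.1054

Let t(s) be the expected number of years to first reach Junior from state s, with t(Junior) = 0. Conditioning on the first year:
t(Senior) = 1 + 0.16·t(Senior) + 0.16·t(Manager) + 0.28·t(Trainee)
t(Manager) = 1 + 0.28·t(Senior) + 0.32·t(Manager) + 0.12·t(Trainee)
t(Trainee) = 1 + 0.2·t(Senior) + 0.28·t(Manager) + 0.32·t(Trainee)
Solving: t(Senior) = 3.1054, t(Manager) = 3.4184, t(Trainee) = 3.7915.
Expected years from Senior to Junior: 3.1054.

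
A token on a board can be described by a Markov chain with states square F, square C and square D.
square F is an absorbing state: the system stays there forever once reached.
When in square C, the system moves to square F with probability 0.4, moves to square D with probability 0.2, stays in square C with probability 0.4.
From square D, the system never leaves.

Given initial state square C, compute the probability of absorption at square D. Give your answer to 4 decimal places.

0.3333

Let h(s) be the probability of absorption at square D starting from transient state s. Then h(square D) = 1 and h(square F) = 0. By first-step analysis:
h(square C) = 0.4·0 + 0.4·h(square C) + 0.2·1
Solving: h(square C) = 0.3333.
Starting from square C, the probability is 0.3333.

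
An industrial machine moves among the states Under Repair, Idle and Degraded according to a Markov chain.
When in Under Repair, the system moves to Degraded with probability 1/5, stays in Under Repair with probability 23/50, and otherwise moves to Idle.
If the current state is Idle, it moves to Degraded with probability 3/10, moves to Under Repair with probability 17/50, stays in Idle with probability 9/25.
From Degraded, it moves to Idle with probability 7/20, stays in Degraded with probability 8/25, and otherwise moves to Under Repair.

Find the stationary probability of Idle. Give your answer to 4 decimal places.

0.3497

Let the stationary distribution be π with π = πP and π_1 + π_2 + π_3 = 1.
π_1 = 0.46·π_1 + 0.34·π_2 + 0.33·π_3
π_2 = 0.34·π_1 + 0.36·π_2 + 0.35·π_3
Solving with the normalization constraint gives π = (0.3833, 0.3497, 0.2670).
So the stationary probability of Idle is 0.3497.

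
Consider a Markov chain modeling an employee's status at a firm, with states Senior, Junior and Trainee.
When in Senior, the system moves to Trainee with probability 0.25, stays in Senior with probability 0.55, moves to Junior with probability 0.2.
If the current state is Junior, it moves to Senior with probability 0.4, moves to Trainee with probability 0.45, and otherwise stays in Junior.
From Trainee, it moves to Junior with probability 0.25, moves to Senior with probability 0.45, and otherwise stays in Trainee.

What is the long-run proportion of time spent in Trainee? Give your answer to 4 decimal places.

Let the stationary distribution be π with π = πP and π_1 + π_2 + π_3 = 1.
π_1 = 0.55·π_1 + 0.4·π_2 + 0.45·π_3
π_2 = 0.2·π_1 + 0.15·π_2 + 0.25·π_3
Solving with the normalization constraint gives π = (0.4886, 0.2051, 0.3063).
So the stationary probability of Trainee is 0.3063.

0.3063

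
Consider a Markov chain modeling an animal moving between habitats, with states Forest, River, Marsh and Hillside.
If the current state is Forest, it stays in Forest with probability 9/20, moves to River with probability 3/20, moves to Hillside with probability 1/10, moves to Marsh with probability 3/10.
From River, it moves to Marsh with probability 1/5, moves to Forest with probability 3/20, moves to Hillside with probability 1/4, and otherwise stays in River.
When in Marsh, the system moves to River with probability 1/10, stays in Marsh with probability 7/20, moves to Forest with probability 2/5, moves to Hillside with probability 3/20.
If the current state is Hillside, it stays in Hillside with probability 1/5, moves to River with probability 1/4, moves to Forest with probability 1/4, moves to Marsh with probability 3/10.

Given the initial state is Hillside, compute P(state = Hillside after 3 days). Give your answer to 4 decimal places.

0.1644

Propagate the distribution vector 3 days from Hillside.
After 0 days: (0.0000, 0.0000, 0.0000, 1.0000)
After 1 day: (0.2500, 0.2500, 0.3000, 0.2000)
After 2 days: (0.3200, 0.2175, 0.2900, 0.1725)
After 3 days: (0.3358, 0.2071, 0.2928, 0.1644)
P(in Hillside after 3 days) = 0.1644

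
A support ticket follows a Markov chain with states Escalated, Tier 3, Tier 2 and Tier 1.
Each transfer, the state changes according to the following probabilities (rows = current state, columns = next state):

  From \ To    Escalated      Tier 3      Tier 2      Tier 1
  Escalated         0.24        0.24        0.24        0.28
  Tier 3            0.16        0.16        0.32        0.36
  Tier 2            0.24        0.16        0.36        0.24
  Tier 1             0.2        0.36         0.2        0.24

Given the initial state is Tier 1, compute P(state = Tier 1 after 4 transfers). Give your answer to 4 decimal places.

Propagate the distribution vector 4 transfers from Tier 1.
After 0 transfers: (0.0000, 0.0000, 0.0000, 1.0000)
After 1 transfer: (0.2000, 0.3600, 0.2000, 0.2400)
After 2 transfers: (0.2016, 0.2240, 0.2832, 0.2912)
After 3 transfers: (0.2104, 0.2344, 0.2803, 0.2749)
After 4 transfers: (0.2103, 0.2318, 0.2814, 0.2765)
P(in Tier 1 after 4 transfers) = 0.2765

0.2765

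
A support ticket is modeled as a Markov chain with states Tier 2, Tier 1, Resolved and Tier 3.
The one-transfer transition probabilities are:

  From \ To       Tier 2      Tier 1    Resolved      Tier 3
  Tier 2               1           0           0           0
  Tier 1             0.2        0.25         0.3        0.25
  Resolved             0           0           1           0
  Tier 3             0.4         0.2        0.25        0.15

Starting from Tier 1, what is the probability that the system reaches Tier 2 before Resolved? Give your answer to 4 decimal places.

0.4596

Let h(s) be the probability of absorption at Tier 2 starting from transient state s. Then h(Tier 2) = 1 and h(Resolved) = 0. By first-step analysis:
h(Tier 1) = 0.2·1 + 0.25·h(Tier 1) + 0.3·0 + 0.25·h(Tier 3)
h(Tier 3) = 0.4·1 + 0.2·h(Tier 1) + 0.25·0 + 0.15·h(Tier 3)
Solving: h(Tier 1) = 0.4596, h(Tier 3) = 0.5787.
Starting from Tier 1, the probability is 0.4596.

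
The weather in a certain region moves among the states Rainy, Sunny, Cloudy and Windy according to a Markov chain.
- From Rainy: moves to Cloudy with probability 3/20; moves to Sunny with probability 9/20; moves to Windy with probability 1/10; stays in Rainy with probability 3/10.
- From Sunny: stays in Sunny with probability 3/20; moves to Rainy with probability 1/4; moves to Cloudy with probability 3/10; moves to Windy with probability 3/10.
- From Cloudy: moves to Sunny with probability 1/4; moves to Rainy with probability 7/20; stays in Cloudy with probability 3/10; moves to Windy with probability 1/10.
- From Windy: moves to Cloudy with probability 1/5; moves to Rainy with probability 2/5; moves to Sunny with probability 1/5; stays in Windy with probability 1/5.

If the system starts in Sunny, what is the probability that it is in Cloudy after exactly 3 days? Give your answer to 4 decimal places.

0.2334

Propagate the distribution vector 3 days from Sunny.
After 0 days: (0.0000, 1.0000, 0.0000, 0.0000)
After 1 day: (0.2500, 0.1500, 0.3000, 0.3000)
After 2 days: (0.3375, 0.2700, 0.2325, 0.1600)
After 3 days: (0.3141, 0.2825, 0.2334, 0.1700)
P(in Cloudy after 3 days) = 0.2334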